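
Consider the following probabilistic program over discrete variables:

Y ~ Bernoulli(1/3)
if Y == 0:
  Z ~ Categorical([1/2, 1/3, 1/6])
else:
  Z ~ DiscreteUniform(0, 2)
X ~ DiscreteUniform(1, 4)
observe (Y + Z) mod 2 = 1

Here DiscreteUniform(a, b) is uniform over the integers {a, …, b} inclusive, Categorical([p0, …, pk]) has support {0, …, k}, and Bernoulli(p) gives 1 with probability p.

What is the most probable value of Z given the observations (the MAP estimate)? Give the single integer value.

Enumerate traces; 12 have nonzero weight after conditioning:
  (Y=0, Z=1, X=1) weight 1/18
  (Y=0, Z=1, X=2) weight 1/18
  (Y=0, Z=1, X=3) weight 1/18
  (Y=0, Z=1, X=4) weight 1/18
  (Y=1, Z=0, X=1) weight 1/36
  (Y=1, Z=0, X=2) weight 1/36
  (Y=1, Z=0, X=3) weight 1/36
  (Y=1, Z=0, X=4) weight 1/36
  (Y=1, Z=2, X=1) weight 1/36
  … 3 more
Group by Z:
  weight(Z=0) = 1/9
  weight(Z=1) = 2/9
  weight(Z=2) = 1/9
Total weight = 1/9 + 2/9 + 1/9 = 4/9
P(Z=0 | obs) = 1/9 / 4/9 = 1/4
P(Z=1 | obs) = 2/9 / 4/9 = 1/2
P(Z=2 | obs) = 1/9 / 4/9 = 1/4
argmax = 1

argmax_v P(Z = v | obs) = 1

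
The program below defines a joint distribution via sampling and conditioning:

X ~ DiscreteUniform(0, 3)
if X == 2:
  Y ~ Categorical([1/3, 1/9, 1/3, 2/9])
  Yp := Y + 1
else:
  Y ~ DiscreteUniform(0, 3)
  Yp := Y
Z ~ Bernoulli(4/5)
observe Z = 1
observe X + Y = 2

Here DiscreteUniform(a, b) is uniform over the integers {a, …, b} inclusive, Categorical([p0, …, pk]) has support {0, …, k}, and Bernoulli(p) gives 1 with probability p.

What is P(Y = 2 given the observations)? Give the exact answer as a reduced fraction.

Enumerate traces; 3 have nonzero weight after conditioning:
  (X=0, Y=2, Z=1) weight 1/20
  (X=1, Y=1, Z=1) weight 1/20
  (X=2, Y=0, Z=1) weight 1/15
Group by Y:
  weight(Y=0) = 1/15
  weight(Y=1) = 1/20
  weight(Y=2) = 1/20
Total weight = 1/15 + 1/20 + 1/20 = 1/6
P(Y=0 | obs) = 1/15 / 1/6 = 2/5
P(Y=1 | obs) = 1/20 / 1/6 = 3/10
P(Y=2 | obs) = 1/20 / 1/6 = 3/10

P(Y = 2 | obs) = 3/10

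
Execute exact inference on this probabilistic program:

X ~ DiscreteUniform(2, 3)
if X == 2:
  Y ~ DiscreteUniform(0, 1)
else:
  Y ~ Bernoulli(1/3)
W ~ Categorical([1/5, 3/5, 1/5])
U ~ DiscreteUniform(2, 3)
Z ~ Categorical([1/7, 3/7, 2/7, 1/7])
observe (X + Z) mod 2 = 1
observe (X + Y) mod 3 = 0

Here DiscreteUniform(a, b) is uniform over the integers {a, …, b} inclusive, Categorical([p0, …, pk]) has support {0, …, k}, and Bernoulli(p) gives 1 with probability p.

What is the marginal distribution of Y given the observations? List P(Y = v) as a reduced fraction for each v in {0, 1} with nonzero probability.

P(Y=0) = 1/2, P(Y=1) = 1/2

Enumerate traces; 24 have nonzero weight after conditioning:
  (X=2, Y=1, W=0, U=2, Z=1) weight 3/280
  (X=2, Y=1, W=0, U=2, Z=3) weight 1/280
  (X=2, Y=1, W=0, U=3, Z=1) weight 3/280
  (X=2, Y=1, W=0, U=3, Z=3) weight 1/280
  (X=2, Y=1, W=1, U=2, Z=1) weight 9/280
  (X=2, Y=1, W=1, U=2, Z=3) weight 3/280
  (X=2, Y=1, W=1, U=3, Z=1) weight 9/280
  (X=2, Y=1, W=1, U=3, Z=3) weight 3/280
  (X=3, Y=0, W=0, U=2, Z=0) weight 1/210
  … 15 more
Group by Y:
  weight(Y=0) = 1/7
  weight(Y=1) = 1/7
Total weight = 1/7 + 1/7 = 2/7
P(Y=0 | obs) = 1/7 / 2/7 = 1/2
P(Y=1 | obs) = 1/7 / 2/7 = 1/2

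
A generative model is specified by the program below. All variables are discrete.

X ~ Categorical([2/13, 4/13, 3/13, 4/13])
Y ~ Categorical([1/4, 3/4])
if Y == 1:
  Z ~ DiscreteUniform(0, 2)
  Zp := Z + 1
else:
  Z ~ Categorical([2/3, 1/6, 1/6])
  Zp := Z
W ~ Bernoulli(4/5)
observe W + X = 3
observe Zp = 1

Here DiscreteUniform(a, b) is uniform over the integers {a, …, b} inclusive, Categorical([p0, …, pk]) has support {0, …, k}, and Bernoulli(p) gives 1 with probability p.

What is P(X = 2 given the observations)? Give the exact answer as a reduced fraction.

P(X = 2 | obs) = 3/4

Enumerate traces; 4 have nonzero weight after conditioning:
  (X=2, Y=0, Z=1, W=1) weight 1/130
  (X=2, Y=1, Z=0, W=1) weight 3/65
  (X=3, Y=0, Z=1, W=0) weight 1/390
  (X=3, Y=1, Z=0, W=0) weight 1/65
Group by X:
  weight(X=2) = 7/130
  weight(X=3) = 7/390
Total weight = 7/130 + 7/390 = 14/195
P(X=2 | obs) = 7/130 / 14/195 = 3/4
P(X=3 | obs) = 7/390 / 14/195 = 1/4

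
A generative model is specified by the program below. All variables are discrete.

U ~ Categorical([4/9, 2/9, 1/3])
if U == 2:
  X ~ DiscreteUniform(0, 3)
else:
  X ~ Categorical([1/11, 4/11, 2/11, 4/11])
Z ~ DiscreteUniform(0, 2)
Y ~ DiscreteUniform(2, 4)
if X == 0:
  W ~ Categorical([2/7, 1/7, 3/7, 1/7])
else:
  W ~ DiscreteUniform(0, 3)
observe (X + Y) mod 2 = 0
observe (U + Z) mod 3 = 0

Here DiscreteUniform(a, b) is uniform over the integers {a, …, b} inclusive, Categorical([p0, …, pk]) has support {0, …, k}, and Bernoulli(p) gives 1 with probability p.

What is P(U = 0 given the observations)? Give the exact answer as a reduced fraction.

P(U = 0 | obs) = 112/267

Enumerate traces; 72 have nonzero weight after conditioning:
  (U=0, X=0, Z=0, Y=2, W=0) weight 8/6237
  (U=0, X=0, Z=0, Y=2, W=1) weight 4/6237
  (U=0, X=0, Z=0, Y=2, W=2) weight 4/2079
  (U=0, X=0, Z=0, Y=2, W=3) weight 4/6237
  (U=0, X=0, Z=0, Y=4, W=0) weight 8/6237
  (U=0, X=0, Z=0, Y=4, W=1) weight 4/6237
  (U=0, X=0, Z=0, Y=4, W=2) weight 4/2079
  (U=0, X=0, Z=0, Y=4, W=3) weight 4/6237
  (U=1, X=0, Z=2, Y=2, W=0) weight 4/6237
  (U=2, X=0, Z=1, Y=2, W=0) weight 1/378
  … 62 more
Group by U:
  weight(U=0) = 56/891
  weight(U=1) = 28/891
  weight(U=2) = 1/18
Total weight = 56/891 + 28/891 + 1/18 = 89/594
P(U=0 | obs) = 56/891 / 89/594 = 112/267
P(U=1 | obs) = 28/891 / 89/594 = 56/267
P(U=2 | obs) = 1/18 / 89/594 = 33/89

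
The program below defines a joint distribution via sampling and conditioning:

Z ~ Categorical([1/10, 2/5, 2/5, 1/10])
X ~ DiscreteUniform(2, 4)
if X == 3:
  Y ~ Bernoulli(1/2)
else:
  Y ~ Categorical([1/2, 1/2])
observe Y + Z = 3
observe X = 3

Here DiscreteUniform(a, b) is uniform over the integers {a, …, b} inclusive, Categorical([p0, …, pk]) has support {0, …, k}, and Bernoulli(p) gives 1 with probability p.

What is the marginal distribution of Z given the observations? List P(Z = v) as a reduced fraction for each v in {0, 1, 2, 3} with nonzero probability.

P(Z=2) = 4/5, P(Z=3) = 1/5

Enumerate traces; 2 have nonzero weight after conditioning:
  (Z=2, X=3, Y=1) weight 1/15
  (Z=3, X=3, Y=0) weight 1/60
Group by Z:
  weight(Z=2) = 1/15
  weight(Z=3) = 1/60
Total weight = 1/15 + 1/60 = 1/12
P(Z=2 | obs) = 1/15 / 1/12 = 4/5
P(Z=3 | obs) = 1/60 / 1/12 = 1/5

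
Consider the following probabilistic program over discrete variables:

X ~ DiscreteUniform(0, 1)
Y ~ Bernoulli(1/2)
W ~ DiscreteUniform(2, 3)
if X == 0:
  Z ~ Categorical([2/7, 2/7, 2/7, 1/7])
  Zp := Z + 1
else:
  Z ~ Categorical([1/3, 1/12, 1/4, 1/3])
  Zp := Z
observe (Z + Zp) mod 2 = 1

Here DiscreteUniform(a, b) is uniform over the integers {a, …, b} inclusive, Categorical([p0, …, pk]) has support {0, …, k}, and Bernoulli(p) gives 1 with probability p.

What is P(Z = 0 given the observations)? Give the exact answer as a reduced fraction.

P(Z = 0 | obs) = 2/7

Enumerate traces; 16 have nonzero weight after conditioning:
  (X=0, Y=0, W=2, Z=0) weight 1/28
  (X=0, Y=0, W=2, Z=1) weight 1/28
  (X=0, Y=0, W=2, Z=2) weight 1/28
  (X=0, Y=0, W=2, Z=3) weight 1/56
  (X=0, Y=0, W=3, Z=0) weight 1/28
  (X=0, Y=0, W=3, Z=1) weight 1/28
  (X=0, Y=0, W=3, Z=2) weight 1/28
  (X=0, Y=0, W=3, Z=3) weight 1/56
  … 8 more
Group by Z:
  weight(Z=0) = 1/7
  weight(Z=1) = 1/7
  weight(Z=2) = 1/7
  weight(Z=3) = 1/14
Total weight = 1/7 + 1/7 + 1/7 + 1/14 = 1/2
P(Z=0 | obs) = 1/7 / 1/2 = 2/7
P(Z=1 | obs) = 1/7 / 1/2 = 2/7
P(Z=2 | obs) = 1/7 / 1/2 = 2/7
P(Z=3 | obs) = 1/14 / 1/2 = 1/7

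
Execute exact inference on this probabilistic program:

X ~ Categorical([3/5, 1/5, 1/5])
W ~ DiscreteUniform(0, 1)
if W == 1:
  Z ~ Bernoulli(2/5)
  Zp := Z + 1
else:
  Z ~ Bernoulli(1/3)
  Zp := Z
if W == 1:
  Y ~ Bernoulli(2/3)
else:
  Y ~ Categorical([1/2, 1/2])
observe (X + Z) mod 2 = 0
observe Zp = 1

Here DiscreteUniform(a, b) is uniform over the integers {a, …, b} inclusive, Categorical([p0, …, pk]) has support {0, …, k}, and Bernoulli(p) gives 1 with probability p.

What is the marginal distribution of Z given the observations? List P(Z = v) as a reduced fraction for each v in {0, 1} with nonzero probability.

P(Z=0) = 36/41, P(Z=1) = 5/41

Enumerate traces; 6 have nonzero weight after conditioning:
  (X=0, W=1, Z=0, Y=0) weight 3/50
  (X=0, W=1, Z=0, Y=1) weight 3/25
  (X=1, W=0, Z=1, Y=0) weight 1/60
  (X=1, W=0, Z=1, Y=1) weight 1/60
  (X=2, W=1, Z=0, Y=0) weight 1/50
  (X=2, W=1, Z=0, Y=1) weight 1/25
Group by Z:
  weight(Z=0) = 6/25
  weight(Z=1) = 1/30
Total weight = 6/25 + 1/30 = 41/150
P(Z=0 | obs) = 6/25 / 41/150 = 36/41
P(Z=1 | obs) = 1/30 / 41/150 = 5/41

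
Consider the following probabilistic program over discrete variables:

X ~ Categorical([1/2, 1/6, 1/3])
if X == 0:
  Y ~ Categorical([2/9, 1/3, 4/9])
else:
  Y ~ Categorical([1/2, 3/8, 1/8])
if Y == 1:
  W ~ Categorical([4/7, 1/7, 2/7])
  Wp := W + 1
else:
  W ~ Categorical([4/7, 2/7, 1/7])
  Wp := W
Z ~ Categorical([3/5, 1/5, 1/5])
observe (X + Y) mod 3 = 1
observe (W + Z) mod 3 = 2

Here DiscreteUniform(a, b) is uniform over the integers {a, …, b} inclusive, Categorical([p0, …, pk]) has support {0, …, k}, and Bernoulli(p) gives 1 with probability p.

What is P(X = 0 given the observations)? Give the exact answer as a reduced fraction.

Enumerate traces; 9 have nonzero weight after conditioning:
  (X=0, Y=1, W=0, Z=2) weight 2/105
  (X=0, Y=1, W=1, Z=1) weight 1/210
  (X=0, Y=1, W=2, Z=0) weight 1/35
  (X=1, Y=0, W=0, Z=2) weight 1/105
  (X=1, Y=0, W=1, Z=1) weight 1/210
  (X=1, Y=0, W=2, Z=0) weight 1/140
  (X=2, Y=2, W=0, Z=2) weight 1/210
  (X=2, Y=2, W=1, Z=1) weight 1/420
  … 1 more
Group by X:
  weight(X=0) = 11/210
  weight(X=1) = 3/140
  weight(X=2) = 3/280
Total weight = 11/210 + 3/140 + 3/280 = 71/840
P(X=0 | obs) = 11/210 / 71/840 = 44/71
P(X=1 | obs) = 3/140 / 71/840 = 18/71
P(X=2 | obs) = 3/280 / 71/840 = 9/71

P(X = 0 | obs) = 44/71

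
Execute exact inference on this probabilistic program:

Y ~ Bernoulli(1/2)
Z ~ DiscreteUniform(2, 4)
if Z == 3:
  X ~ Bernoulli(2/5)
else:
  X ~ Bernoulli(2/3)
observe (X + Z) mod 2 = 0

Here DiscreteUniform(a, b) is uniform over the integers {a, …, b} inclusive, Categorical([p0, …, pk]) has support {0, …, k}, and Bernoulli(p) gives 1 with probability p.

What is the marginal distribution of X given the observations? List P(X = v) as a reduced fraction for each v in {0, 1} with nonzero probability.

P(X=0) = 5/8, P(X=1) = 3/8

Enumerate traces; 6 have nonzero weight after conditioning:
  (Y=0, Z=2, X=0) weight 1/18
  (Y=0, Z=3, X=1) weight 1/15
  (Y=0, Z=4, X=0) weight 1/18
  (Y=1, Z=2, X=0) weight 1/18
  (Y=1, Z=3, X=1) weight 1/15
  (Y=1, Z=4, X=0) weight 1/18
Group by X:
  weight(X=0) = 2/9
  weight(X=1) = 2/15
Total weight = 2/9 + 2/15 = 16/45
P(X=0 | obs) = 2/9 / 16/45 = 5/8
P(X=1 | obs) = 2/15 / 16/45 = 3/8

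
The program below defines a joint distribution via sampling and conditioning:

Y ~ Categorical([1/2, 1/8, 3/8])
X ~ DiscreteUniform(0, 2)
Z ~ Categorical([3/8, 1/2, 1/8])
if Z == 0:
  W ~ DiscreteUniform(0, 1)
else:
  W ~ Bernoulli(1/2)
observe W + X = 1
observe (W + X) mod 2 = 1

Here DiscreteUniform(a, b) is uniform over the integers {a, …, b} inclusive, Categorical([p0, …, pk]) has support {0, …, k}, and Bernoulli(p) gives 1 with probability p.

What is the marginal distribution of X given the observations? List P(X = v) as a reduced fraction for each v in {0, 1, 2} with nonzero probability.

P(X=0) = 1/2, P(X=1) = 1/2

Enumerate traces; 18 have nonzero weight after conditioning:
  (Y=0, X=0, Z=0, W=1) weight 1/32
  (Y=0, X=0, Z=1, W=1) weight 1/24
  (Y=0, X=0, Z=2, W=1) weight 1/96
  (Y=0, X=1, Z=0, W=0) weight 1/32
  (Y=0, X=1, Z=1, W=0) weight 1/24
  (Y=0, X=1, Z=2, W=0) weight 1/96
  (Y=1, X=0, Z=0, W=1) weight 1/128
  (Y=1, X=0, Z=1, W=1) weight 1/96
  … 10 more
Group by X:
  weight(X=0) = 1/6
  weight(X=1) = 1/6
Total weight = 1/6 + 1/6 = 1/3
P(X=0 | obs) = 1/6 / 1/3 = 1/2
P(X=1 | obs) = 1/6 / 1/3 = 1/2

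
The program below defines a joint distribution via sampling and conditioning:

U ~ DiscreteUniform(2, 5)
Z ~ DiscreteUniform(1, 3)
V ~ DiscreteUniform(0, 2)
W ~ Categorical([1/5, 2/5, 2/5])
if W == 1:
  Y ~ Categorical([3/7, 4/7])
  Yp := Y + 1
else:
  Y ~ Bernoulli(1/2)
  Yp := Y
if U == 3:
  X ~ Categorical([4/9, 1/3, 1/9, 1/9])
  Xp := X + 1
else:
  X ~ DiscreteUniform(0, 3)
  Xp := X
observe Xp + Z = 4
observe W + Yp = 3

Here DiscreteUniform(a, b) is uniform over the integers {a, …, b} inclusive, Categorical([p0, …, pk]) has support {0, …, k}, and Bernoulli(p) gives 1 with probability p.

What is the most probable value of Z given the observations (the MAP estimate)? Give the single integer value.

Enumerate traces; 72 have nonzero weight after conditioning:
  (U=2, Z=1, V=0, W=1, Y=1, X=3) weight 1/630
  (U=2, Z=1, V=0, W=2, Y=1, X=3) weight 1/720
  (U=2, Z=1, V=1, W=1, Y=1, X=3) weight 1/630
  (U=2, Z=1, V=1, W=2, Y=1, X=3) weight 1/720
  (U=2, Z=1, V=2, W=1, Y=1, X=3) weight 1/630
  (U=2, Z=1, V=2, W=2, Y=1, X=3) weight 1/720
  (U=2, Z=2, V=0, W=1, Y=1, X=2) weight 1/630
  (U=2, Z=2, V=0, W=2, Y=1, X=2) weight 1/720
  (U=2, Z=3, V=0, W=1, Y=1, X=1) weight 1/630
  … 63 more
Group by Z:
  weight(Z=1) = 31/1008
  weight(Z=2) = 13/336
  weight(Z=3) = 43/1008
Total weight = 31/1008 + 13/336 + 43/1008 = 113/1008
P(Z=1 | obs) = 31/1008 / 113/1008 = 31/113
P(Z=2 | obs) = 13/336 / 113/1008 = 39/113
P(Z=3 | obs) = 43/1008 / 113/1008 = 43/113
argmax = 3

argmax_v P(Z = v | obs) = 3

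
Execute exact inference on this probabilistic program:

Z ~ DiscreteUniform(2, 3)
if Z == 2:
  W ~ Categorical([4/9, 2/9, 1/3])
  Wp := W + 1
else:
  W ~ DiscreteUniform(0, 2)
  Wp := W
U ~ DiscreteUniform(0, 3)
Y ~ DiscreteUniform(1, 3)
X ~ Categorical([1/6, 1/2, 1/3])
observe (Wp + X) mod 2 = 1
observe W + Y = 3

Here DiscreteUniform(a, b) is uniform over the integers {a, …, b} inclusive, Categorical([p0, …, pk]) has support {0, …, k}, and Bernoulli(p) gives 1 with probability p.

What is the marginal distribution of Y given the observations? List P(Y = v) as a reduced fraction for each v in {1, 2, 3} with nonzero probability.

Enumerate traces; 36 have nonzero weight after conditioning:
  (Z=2, W=0, U=0, Y=3, X=0) weight 1/324
  (Z=2, W=0, U=0, Y=3, X=2) weight 1/162
  (Z=2, W=0, U=1, Y=3, X=0) weight 1/324
  (Z=2, W=0, U=1, Y=3, X=2) weight 1/162
  (Z=2, W=0, U=2, Y=3, X=0) weight 1/324
  (Z=2, W=0, U=2, Y=3, X=2) weight 1/162
  (Z=2, W=0, U=3, Y=3, X=0) weight 1/324
  (Z=2, W=0, U=3, Y=3, X=2) weight 1/162
  (Z=2, W=1, U=0, Y=2, X=1) weight 1/216
  (Z=2, W=2, U=0, Y=1, X=0) weight 1/432
  … 26 more
Group by Y:
  weight(Y=1) = 1/18
  weight(Y=2) = 5/108
  weight(Y=3) = 7/108
Total weight = 1/18 + 5/108 + 7/108 = 1/6
P(Y=1 | obs) = 1/18 / 1/6 = 1/3
P(Y=2 | obs) = 5/108 / 1/6 = 5/18
P(Y=3 | obs) = 7/108 / 1/6 = 7/18

P(Y=1) = 1/3, P(Y=2) = 5/18, P(Y=3) = 7/18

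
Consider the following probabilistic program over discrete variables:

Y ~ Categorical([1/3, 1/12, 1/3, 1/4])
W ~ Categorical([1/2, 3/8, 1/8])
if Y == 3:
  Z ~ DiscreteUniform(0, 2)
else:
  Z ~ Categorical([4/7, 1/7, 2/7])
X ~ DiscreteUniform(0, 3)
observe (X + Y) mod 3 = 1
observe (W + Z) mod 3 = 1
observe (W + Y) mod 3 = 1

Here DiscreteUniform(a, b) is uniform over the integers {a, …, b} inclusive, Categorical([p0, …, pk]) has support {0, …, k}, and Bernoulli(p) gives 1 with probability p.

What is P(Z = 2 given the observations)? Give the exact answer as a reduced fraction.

P(Z = 2 | obs) = 8/85

Enumerate traces; 5 have nonzero weight after conditioning:
  (Y=0, W=1, Z=0, X=1) weight 1/56
  (Y=1, W=0, Z=1, X=0) weight 1/672
  (Y=1, W=0, Z=1, X=3) weight 1/672
  (Y=2, W=2, Z=2, X=2) weight 1/336
  (Y=3, W=1, Z=0, X=1) weight 1/128
Group by Z:
  weight(Z=0) = 23/896
  weight(Z=1) = 1/336
  weight(Z=2) = 1/336
Total weight = 23/896 + 1/336 + 1/336 = 85/2688
P(Z=0 | obs) = 23/896 / 85/2688 = 69/85
P(Z=1 | obs) = 1/336 / 85/2688 = 8/85
P(Z=2 | obs) = 1/336 / 85/2688 = 8/85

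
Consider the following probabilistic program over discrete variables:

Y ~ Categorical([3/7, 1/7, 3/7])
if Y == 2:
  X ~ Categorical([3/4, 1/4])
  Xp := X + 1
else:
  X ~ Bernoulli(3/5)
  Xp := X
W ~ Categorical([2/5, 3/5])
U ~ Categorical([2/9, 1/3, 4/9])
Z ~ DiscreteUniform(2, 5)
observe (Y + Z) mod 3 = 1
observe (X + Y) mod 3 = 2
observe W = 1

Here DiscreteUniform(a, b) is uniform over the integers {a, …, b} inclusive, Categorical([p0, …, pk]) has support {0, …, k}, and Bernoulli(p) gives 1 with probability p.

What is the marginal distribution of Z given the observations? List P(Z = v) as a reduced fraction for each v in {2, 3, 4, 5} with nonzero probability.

P(Z=2) = 15/34, P(Z=3) = 2/17, P(Z=5) = 15/34

Enumerate traces; 9 have nonzero weight after conditioning:
  (Y=1, X=1, W=1, U=0, Z=3) weight 1/350
  (Y=1, X=1, W=1, U=1, Z=3) weight 3/700
  (Y=1, X=1, W=1, U=2, Z=3) weight 1/175
  (Y=2, X=0, W=1, U=0, Z=2) weight 3/280
  (Y=2, X=0, W=1, U=0, Z=5) weight 3/280
  (Y=2, X=0, W=1, U=1, Z=2) weight 9/560
  (Y=2, X=0, W=1, U=1, Z=5) weight 9/560
  (Y=2, X=0, W=1, U=2, Z=2) weight 3/140
  … 1 more
Group by Z:
  weight(Z=2) = 27/560
  weight(Z=3) = 9/700
  weight(Z=5) = 27/560
Total weight = 27/560 + 9/700 + 27/560 = 153/1400
P(Z=2 | obs) = 27/560 / 153/1400 = 15/34
P(Z=3 | obs) = 9/700 / 153/1400 = 2/17
P(Z=5 | obs) = 27/560 / 153/1400 = 15/34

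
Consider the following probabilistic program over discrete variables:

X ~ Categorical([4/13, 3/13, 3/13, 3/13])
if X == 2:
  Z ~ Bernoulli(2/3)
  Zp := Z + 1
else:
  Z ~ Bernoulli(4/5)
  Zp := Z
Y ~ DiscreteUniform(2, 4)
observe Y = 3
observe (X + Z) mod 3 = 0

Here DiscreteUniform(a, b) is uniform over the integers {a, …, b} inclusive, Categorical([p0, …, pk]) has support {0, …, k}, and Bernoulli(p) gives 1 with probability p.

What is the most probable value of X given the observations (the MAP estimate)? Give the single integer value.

argmax_v P(X = v | obs) = 2

Enumerate traces; 3 have nonzero weight after conditioning:
  (X=0, Z=0, Y=3) weight 4/195
  (X=2, Z=1, Y=3) weight 2/39
  (X=3, Z=0, Y=3) weight 1/65
Group by X:
  weight(X=0) = 4/195
  weight(X=2) = 2/39
  weight(X=3) = 1/65
Total weight = 4/195 + 2/39 + 1/65 = 17/195
P(X=0 | obs) = 4/195 / 17/195 = 4/17
P(X=2 | obs) = 2/39 / 17/195 = 10/17
P(X=3 | obs) = 1/65 / 17/195 = 3/17
argmax = 2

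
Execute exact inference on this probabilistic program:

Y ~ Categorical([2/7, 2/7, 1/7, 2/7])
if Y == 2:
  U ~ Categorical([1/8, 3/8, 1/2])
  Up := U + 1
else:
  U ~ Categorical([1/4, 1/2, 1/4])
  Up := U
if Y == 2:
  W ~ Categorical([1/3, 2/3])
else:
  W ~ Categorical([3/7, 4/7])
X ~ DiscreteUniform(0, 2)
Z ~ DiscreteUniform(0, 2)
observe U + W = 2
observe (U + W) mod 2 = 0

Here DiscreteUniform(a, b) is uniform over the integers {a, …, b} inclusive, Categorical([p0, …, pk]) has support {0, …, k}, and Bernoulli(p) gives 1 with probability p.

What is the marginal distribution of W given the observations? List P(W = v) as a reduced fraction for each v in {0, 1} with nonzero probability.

Enumerate traces; 72 have nonzero weight after conditioning:
  (Y=0, U=1, W=1, X=0, Z=0) weight 4/441
  (Y=0, U=1, W=1, X=0, Z=1) weight 4/441
  (Y=0, U=1, W=1, X=0, Z=2) weight 4/441
  (Y=0, U=1, W=1, X=1, Z=0) weight 4/441
  (Y=0, U=1, W=1, X=1, Z=1) weight 4/441
  (Y=0, U=1, W=1, X=1, Z=2) weight 4/441
  (Y=0, U=1, W=1, X=2, Z=0) weight 4/441
  (Y=0, U=1, W=1, X=2, Z=1) weight 4/441
  (Y=0, U=2, W=0, X=0, Z=0) weight 1/294
  … 63 more
Group by W:
  weight(W=0) = 17/147
  weight(W=1) = 55/196
Total weight = 17/147 + 55/196 = 233/588
P(W=0 | obs) = 17/147 / 233/588 = 68/233
P(W=1 | obs) = 55/196 / 233/588 = 165/233

P(W=0) = 68/233, P(W=1) = 165/233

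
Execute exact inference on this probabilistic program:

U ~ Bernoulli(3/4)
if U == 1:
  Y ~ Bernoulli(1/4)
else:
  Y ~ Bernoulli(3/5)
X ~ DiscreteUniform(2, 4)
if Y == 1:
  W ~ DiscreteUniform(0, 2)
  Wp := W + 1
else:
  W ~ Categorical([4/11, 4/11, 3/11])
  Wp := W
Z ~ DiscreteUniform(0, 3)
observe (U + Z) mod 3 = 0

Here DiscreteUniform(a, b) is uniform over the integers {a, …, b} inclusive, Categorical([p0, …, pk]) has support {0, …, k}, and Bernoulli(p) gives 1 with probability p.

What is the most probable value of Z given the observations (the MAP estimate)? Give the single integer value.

Enumerate traces; 54 have nonzero weight after conditioning:
  (U=0, Y=0, X=2, W=0, Z=0) weight 1/330
  (U=0, Y=0, X=2, W=0, Z=3) weight 1/330
  (U=0, Y=0, X=2, W=1, Z=0) weight 1/330
  (U=0, Y=0, X=2, W=1, Z=3) weight 1/330
  (U=0, Y=0, X=2, W=2, Z=0) weight 1/440
  (U=0, Y=0, X=2, W=2, Z=3) weight 1/440
  (U=0, Y=0, X=3, W=0, Z=0) weight 1/330
  (U=0, Y=0, X=3, W=0, Z=3) weight 1/330
  (U=1, Y=0, X=2, W=0, Z=2) weight 3/176
  … 45 more
Group by Z:
  weight(Z=0) = 1/16
  weight(Z=2) = 3/16
  weight(Z=3) = 1/16
Total weight = 1/16 + 3/16 + 1/16 = 5/16
P(Z=0 | obs) = 1/16 / 5/16 = 1/5
P(Z=2 | obs) = 3/16 / 5/16 = 3/5
P(Z=3 | obs) = 1/16 / 5/16 = 1/5
argmax = 2

argmax_v P(Z = v | obs) = 2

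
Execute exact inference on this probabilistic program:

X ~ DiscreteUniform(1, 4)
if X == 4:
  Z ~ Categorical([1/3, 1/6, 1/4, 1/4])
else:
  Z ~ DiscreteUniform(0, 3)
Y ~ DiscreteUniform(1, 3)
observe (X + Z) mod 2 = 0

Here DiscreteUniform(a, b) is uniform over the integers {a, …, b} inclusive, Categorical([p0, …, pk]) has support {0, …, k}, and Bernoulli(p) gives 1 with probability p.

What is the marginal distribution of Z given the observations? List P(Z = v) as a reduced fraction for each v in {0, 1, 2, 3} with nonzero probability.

P(Z=0) = 7/25, P(Z=1) = 6/25, P(Z=2) = 6/25, P(Z=3) = 6/25

Enumerate traces; 24 have nonzero weight after conditioning:
  (X=1, Z=1, Y=1) weight 1/48
  (X=1, Z=1, Y=2) weight 1/48
  (X=1, Z=1, Y=3) weight 1/48
  (X=1, Z=3, Y=1) weight 1/48
  (X=1, Z=3, Y=2) weight 1/48
  (X=1, Z=3, Y=3) weight 1/48
  (X=2, Z=0, Y=1) weight 1/48
  (X=2, Z=0, Y=2) weight 1/48
  (X=2, Z=2, Y=1) weight 1/48
  … 15 more
Group by Z:
  weight(Z=0) = 7/48
  weight(Z=1) = 1/8
  weight(Z=2) = 1/8
  weight(Z=3) = 1/8
Total weight = 7/48 + 1/8 + 1/8 + 1/8 = 25/48
P(Z=0 | obs) = 7/48 / 25/48 = 7/25
P(Z=1 | obs) = 1/8 / 25/48 = 6/25
P(Z=2 | obs) = 1/8 / 25/48 = 6/25
P(Z=3 | obs) = 1/8 / 25/48 = 6/25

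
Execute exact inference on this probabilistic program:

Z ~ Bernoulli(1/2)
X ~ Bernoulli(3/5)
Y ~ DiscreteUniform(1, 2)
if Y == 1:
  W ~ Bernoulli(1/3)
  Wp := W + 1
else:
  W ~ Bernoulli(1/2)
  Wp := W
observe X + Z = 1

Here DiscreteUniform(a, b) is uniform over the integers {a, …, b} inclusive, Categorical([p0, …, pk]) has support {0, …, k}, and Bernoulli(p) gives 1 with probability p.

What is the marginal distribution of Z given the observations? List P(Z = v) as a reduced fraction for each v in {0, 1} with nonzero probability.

Enumerate traces; 8 have nonzero weight after conditioning:
  (Z=0, X=1, Y=1, W=0) weight 1/10
  (Z=0, X=1, Y=1, W=1) weight 1/20
  (Z=0, X=1, Y=2, W=0) weight 3/40
  (Z=0, X=1, Y=2, W=1) weight 3/40
  (Z=1, X=0, Y=1, W=0) weight 1/15
  (Z=1, X=0, Y=1, W=1) weight 1/30
  (Z=1, X=0, Y=2, W=0) weight 1/20
  (Z=1, X=0, Y=2, W=1) weight 1/20
Group by Z:
  weight(Z=0) = 3/10
  weight(Z=1) = 1/5
Total weight = 3/10 + 1/5 = 1/2
P(Z=0 | obs) = 3/10 / 1/2 = 3/5
P(Z=1 | obs) = 1/5 / 1/2 = 2/5

P(Z=0) = 3/5, P(Z=1) = 2/5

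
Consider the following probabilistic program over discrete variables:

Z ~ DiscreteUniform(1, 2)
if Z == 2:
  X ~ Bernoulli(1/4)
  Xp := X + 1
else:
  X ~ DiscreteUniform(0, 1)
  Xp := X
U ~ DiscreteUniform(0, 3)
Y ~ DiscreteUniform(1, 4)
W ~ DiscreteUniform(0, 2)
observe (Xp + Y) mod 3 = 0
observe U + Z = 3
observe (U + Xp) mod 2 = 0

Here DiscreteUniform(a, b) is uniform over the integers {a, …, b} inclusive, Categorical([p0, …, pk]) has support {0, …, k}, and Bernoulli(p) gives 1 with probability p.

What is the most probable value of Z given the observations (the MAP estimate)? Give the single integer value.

Enumerate traces; 6 have nonzero weight after conditioning:
  (Z=1, X=0, U=2, Y=3, W=0) weight 1/192
  (Z=1, X=0, U=2, Y=3, W=1) weight 1/192
  (Z=1, X=0, U=2, Y=3, W=2) weight 1/192
  (Z=2, X=0, U=1, Y=2, W=0) weight 1/128
  (Z=2, X=0, U=1, Y=2, W=1) weight 1/128
  (Z=2, X=0, U=1, Y=2, W=2) weight 1/128
Group by Z:
  weight(Z=1) = 1/64
  weight(Z=2) = 3/128
Total weight = 1/64 + 3/128 = 5/128
P(Z=1 | obs) = 1/64 / 5/128 = 2/5
P(Z=2 | obs) = 3/128 / 5/128 = 3/5
argmax = 2

argmax_v P(Z = v | obs) = 2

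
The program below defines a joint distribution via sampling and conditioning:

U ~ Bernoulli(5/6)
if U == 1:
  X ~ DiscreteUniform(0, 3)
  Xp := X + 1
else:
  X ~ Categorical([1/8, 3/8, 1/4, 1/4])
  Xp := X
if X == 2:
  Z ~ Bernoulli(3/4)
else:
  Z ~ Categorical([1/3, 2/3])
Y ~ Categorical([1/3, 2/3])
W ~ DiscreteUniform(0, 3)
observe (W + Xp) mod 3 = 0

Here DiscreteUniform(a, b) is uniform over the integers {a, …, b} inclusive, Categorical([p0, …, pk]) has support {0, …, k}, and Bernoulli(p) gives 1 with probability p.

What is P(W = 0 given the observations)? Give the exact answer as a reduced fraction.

P(W = 0 | obs) = 13/61

Enumerate traces; 44 have nonzero weight after conditioning:
  (U=0, X=0, Z=0, Y=0, W=0) weight 1/1728
  (U=0, X=0, Z=0, Y=0, W=3) weight 1/1728
  (U=0, X=0, Z=0, Y=1, W=0) weight 1/864
  (U=0, X=0, Z=0, Y=1, W=3) weight 1/864
  (U=0, X=0, Z=1, Y=0, W=0) weight 1/864
  (U=0, X=0, Z=1, Y=0, W=3) weight 1/864
  (U=0, X=0, Z=1, Y=1, W=0) weight 1/432
  (U=0, X=0, Z=1, Y=1, W=3) weight 1/432
  (U=0, X=1, Z=0, Y=0, W=2) weight 1/576
  (U=0, X=2, Z=0, Y=0, W=1) weight 1/1152
  … 34 more
Group by W:
  weight(W=0) = 13/192
  weight(W=1) = 1/16
  weight(W=2) = 23/192
  weight(W=3) = 13/192
Total weight = 13/192 + 1/16 + 23/192 + 13/192 = 61/192
P(W=0 | obs) = 13/192 / 61/192 = 13/61
P(W=1 | obs) = 1/16 / 61/192 = 12/61
P(W=2 | obs) = 23/192 / 61/192 = 23/61
P(W=3 | obs) = 13/192 / 61/192 = 13/61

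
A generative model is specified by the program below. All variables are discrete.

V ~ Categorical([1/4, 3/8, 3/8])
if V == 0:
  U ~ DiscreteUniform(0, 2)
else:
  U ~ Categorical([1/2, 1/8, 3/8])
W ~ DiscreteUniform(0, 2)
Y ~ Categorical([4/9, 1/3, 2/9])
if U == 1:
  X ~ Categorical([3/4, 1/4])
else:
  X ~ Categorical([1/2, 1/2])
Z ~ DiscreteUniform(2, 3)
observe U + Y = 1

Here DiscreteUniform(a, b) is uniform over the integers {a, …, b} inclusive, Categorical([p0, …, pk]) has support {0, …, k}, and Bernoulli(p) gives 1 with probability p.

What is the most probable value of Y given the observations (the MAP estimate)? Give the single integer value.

Enumerate traces; 72 have nonzero weight after conditioning:
  (V=0, U=0, W=0, Y=1, X=0, Z=2) weight 1/432
  (V=0, U=0, W=0, Y=1, X=0, Z=3) weight 1/432
  (V=0, U=0, W=0, Y=1, X=1, Z=2) weight 1/432
  (V=0, U=0, W=0, Y=1, X=1, Z=3) weight 1/432
  (V=0, U=0, W=1, Y=1, X=0, Z=2) weight 1/432
  (V=0, U=0, W=1, Y=1, X=0, Z=3) weight 1/432
  (V=0, U=0, W=1, Y=1, X=1, Z=2) weight 1/432
  (V=0, U=0, W=1, Y=1, X=1, Z=3) weight 1/432
  (V=0, U=1, W=0, Y=0, X=0, Z=2) weight 1/216
  … 63 more
Group by Y:
  weight(Y=0) = 17/216
  weight(Y=1) = 11/72
Total weight = 17/216 + 11/72 = 25/108
P(Y=0 | obs) = 17/216 / 25/108 = 17/50
P(Y=1 | obs) = 11/72 / 25/108 = 33/50
argmax = 1

argmax_v P(Y = v | obs) = 1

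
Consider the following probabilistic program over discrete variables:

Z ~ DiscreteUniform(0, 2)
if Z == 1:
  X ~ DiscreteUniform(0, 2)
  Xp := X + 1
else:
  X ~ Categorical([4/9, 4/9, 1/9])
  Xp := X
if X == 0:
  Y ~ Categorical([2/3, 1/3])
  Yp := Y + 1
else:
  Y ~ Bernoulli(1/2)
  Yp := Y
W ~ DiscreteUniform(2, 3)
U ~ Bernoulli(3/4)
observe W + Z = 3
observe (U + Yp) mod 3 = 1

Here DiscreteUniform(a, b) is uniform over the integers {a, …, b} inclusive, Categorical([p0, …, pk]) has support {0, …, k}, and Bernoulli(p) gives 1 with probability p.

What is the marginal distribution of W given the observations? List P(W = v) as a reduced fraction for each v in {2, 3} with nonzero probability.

P(W=2) = 21/40, P(W=3) = 19/40

Enumerate traces; 10 have nonzero weight after conditioning:
  (Z=0, X=0, Y=0, W=3, U=0) weight 1/81
  (Z=0, X=1, Y=0, W=3, U=1) weight 1/36
  (Z=0, X=1, Y=1, W=3, U=0) weight 1/108
  (Z=0, X=2, Y=0, W=3, U=1) weight 1/144
  (Z=0, X=2, Y=1, W=3, U=0) weight 1/432
  (Z=1, X=0, Y=0, W=2, U=0) weight 1/108
  (Z=1, X=1, Y=0, W=2, U=1) weight 1/48
  (Z=1, X=1, Y=1, W=2, U=0) weight 1/144
  … 2 more
Group by W:
  weight(W=2) = 7/108
  weight(W=3) = 19/324
Total weight = 7/108 + 19/324 = 10/81
P(W=2 | obs) = 7/108 / 10/81 = 21/40
P(W=3 | obs) = 19/324 / 10/81 = 19/40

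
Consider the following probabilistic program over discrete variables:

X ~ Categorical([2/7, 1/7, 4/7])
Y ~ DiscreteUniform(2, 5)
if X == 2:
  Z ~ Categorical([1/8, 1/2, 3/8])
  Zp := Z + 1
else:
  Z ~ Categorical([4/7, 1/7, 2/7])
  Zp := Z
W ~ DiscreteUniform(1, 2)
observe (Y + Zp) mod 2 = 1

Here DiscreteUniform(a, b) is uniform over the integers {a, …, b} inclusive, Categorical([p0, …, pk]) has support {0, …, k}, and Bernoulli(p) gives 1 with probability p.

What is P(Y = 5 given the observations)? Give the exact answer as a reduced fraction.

P(Y = 5 | obs) = 16/49

Enumerate traces; 36 have nonzero weight after conditioning:
  (X=0, Y=2, Z=1, W=1) weight 1/196
  (X=0, Y=2, Z=1, W=2) weight 1/196
  (X=0, Y=3, Z=0, W=1) weight 1/49
  (X=0, Y=3, Z=0, W=2) weight 1/49
  (X=0, Y=3, Z=2, W=1) weight 1/98
  (X=0, Y=3, Z=2, W=2) weight 1/98
  (X=0, Y=4, Z=1, W=1) weight 1/196
  (X=0, Y=4, Z=1, W=2) weight 1/196
  (X=0, Y=5, Z=0, W=1) weight 1/49
  … 27 more
Group by Y:
  weight(Y=2) = 17/196
  weight(Y=3) = 8/49
  weight(Y=4) = 17/196
  weight(Y=5) = 8/49
Total weight = 17/196 + 8/49 + 17/196 + 8/49 = 1/2
P(Y=2 | obs) = 17/196 / 1/2 = 17/98
P(Y=3 | obs) = 8/49 / 1/2 = 16/49
P(Y=4 | obs) = 17/196 / 1/2 = 17/98
P(Y=5 | obs) = 8/49 / 1/2 = 16/49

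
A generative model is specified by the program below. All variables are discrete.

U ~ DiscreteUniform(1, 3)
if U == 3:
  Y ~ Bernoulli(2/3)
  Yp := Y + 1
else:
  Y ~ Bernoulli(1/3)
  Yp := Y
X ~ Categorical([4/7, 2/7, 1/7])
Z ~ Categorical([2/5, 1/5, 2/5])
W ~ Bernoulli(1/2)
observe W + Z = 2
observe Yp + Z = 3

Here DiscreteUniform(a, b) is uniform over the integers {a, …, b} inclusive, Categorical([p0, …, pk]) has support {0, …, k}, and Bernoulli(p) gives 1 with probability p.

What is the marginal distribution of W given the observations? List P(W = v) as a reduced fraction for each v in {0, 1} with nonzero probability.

P(W=0) = 3/4, P(W=1) = 1/4

Enumerate traces; 12 have nonzero weight after conditioning:
  (U=1, Y=1, X=0, Z=2, W=0) weight 4/315
  (U=1, Y=1, X=1, Z=2, W=0) weight 2/315
  (U=1, Y=1, X=2, Z=2, W=0) weight 1/315
  (U=2, Y=1, X=0, Z=2, W=0) weight 4/315
  (U=2, Y=1, X=1, Z=2, W=0) weight 2/315
  (U=2, Y=1, X=2, Z=2, W=0) weight 1/315
  (U=3, Y=0, X=0, Z=2, W=0) weight 4/315
  (U=3, Y=0, X=1, Z=2, W=0) weight 2/315
  (U=3, Y=1, X=0, Z=1, W=1) weight 4/315
  … 3 more
Group by W:
  weight(W=0) = 1/15
  weight(W=1) = 1/45
Total weight = 1/15 + 1/45 = 4/45
P(W=0 | obs) = 1/15 / 4/45 = 3/4
P(W=1 | obs) = 1/45 / 4/45 = 1/4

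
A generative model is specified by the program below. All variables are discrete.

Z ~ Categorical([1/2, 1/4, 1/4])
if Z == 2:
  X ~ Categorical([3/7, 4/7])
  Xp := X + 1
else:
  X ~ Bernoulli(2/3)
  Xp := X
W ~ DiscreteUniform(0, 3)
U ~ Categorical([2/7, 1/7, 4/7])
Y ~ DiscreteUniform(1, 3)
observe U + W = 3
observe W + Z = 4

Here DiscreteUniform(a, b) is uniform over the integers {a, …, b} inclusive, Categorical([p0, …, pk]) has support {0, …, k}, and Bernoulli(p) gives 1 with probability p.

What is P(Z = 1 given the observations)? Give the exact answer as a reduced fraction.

Enumerate traces; 12 have nonzero weight after conditioning:
  (Z=1, X=0, W=3, U=0, Y=1) weight 1/504
  (Z=1, X=0, W=3, U=0, Y=2) weight 1/504
  (Z=1, X=0, W=3, U=0, Y=3) weight 1/504
  (Z=1, X=1, W=3, U=0, Y=1) weight 1/252
  (Z=1, X=1, W=3, U=0, Y=2) weight 1/252
  (Z=1, X=1, W=3, U=0, Y=3) weight 1/252
  (Z=2, X=0, W=2, U=1, Y=1) weight 1/784
  (Z=2, X=0, W=2, U=1, Y=2) weight 1/784
  … 4 more
Group by Z:
  weight(Z=1) = 1/56
  weight(Z=2) = 1/112
Total weight = 1/56 + 1/112 = 3/112
P(Z=1 | obs) = 1/56 / 3/112 = 2/3
P(Z=2 | obs) = 1/112 / 3/112 = 1/3

P(Z = 1 | obs) = 2/3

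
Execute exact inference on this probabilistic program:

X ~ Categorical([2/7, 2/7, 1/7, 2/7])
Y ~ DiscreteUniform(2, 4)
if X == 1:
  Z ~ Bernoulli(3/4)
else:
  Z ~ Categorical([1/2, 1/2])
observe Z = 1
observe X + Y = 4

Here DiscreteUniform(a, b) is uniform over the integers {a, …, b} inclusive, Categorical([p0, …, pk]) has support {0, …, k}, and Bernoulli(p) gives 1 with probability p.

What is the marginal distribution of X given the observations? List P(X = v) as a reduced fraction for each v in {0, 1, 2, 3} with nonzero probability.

P(X=0) = 1/3, P(X=1) = 1/2, P(X=2) = 1/6

Enumerate traces; 3 have nonzero weight after conditioning:
  (X=0, Y=4, Z=1) weight 1/21
  (X=1, Y=3, Z=1) weight 1/14
  (X=2, Y=2, Z=1) weight 1/42
Group by X:
  weight(X=0) = 1/21
  weight(X=1) = 1/14
  weight(X=2) = 1/42
Total weight = 1/21 + 1/14 + 1/42 = 1/7
P(X=0 | obs) = 1/21 / 1/7 = 1/3
P(X=1 | obs) = 1/14 / 1/7 = 1/2
P(X=2 | obs) = 1/42 / 1/7 = 1/6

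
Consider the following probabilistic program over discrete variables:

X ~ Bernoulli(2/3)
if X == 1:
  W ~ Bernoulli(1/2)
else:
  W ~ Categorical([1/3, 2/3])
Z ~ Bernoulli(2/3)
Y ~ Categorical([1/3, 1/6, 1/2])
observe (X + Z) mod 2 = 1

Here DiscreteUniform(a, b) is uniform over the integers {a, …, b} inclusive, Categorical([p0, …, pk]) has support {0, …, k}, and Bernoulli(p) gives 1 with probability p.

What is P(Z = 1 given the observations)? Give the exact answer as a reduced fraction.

Enumerate traces; 12 have nonzero weight after conditioning:
  (X=0, W=0, Z=1, Y=0) weight 2/81
  (X=0, W=0, Z=1, Y=1) weight 1/81
  (X=0, W=0, Z=1, Y=2) weight 1/27
  (X=0, W=1, Z=1, Y=0) weight 4/81
  (X=0, W=1, Z=1, Y=1) weight 2/81
  (X=0, W=1, Z=1, Y=2) weight 2/27
  (X=1, W=0, Z=0, Y=0) weight 1/27
  (X=1, W=0, Z=0, Y=1) weight 1/54
  … 4 more
Group by Z:
  weight(Z=0) = 2/9
  weight(Z=1) = 2/9
Total weight = 2/9 + 2/9 = 4/9
P(Z=0 | obs) = 2/9 / 4/9 = 1/2
P(Z=1 | obs) = 2/9 / 4/9 = 1/2

P(Z = 1 | obs) = 1/2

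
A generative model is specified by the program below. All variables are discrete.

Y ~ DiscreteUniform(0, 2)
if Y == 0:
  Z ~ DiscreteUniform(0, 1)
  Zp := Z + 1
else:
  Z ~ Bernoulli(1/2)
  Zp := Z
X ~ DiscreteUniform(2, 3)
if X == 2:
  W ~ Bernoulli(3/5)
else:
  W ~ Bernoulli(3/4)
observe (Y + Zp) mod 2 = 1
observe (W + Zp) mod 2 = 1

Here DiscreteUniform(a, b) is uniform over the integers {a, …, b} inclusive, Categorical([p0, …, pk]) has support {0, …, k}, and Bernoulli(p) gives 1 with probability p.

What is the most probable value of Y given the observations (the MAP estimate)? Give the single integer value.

argmax_v P(Y = v | obs) = 1

Enumerate traces; 6 have nonzero weight after conditioning:
  (Y=0, Z=0, X=2, W=0) weight 1/30
  (Y=0, Z=0, X=3, W=0) weight 1/48
  (Y=1, Z=0, X=2, W=1) weight 1/20
  (Y=1, Z=0, X=3, W=1) weight 1/16
  (Y=2, Z=1, X=2, W=0) weight 1/30
  (Y=2, Z=1, X=3, W=0) weight 1/48
Group by Y:
  weight(Y=0) = 13/240
  weight(Y=1) = 9/80
  weight(Y=2) = 13/240
Total weight = 13/240 + 9/80 + 13/240 = 53/240
P(Y=0 | obs) = 13/240 / 53/240 = 13/53
P(Y=1 | obs) = 9/80 / 53/240 = 27/53
P(Y=2 | obs) = 13/240 / 53/240 = 13/53
argmax = 1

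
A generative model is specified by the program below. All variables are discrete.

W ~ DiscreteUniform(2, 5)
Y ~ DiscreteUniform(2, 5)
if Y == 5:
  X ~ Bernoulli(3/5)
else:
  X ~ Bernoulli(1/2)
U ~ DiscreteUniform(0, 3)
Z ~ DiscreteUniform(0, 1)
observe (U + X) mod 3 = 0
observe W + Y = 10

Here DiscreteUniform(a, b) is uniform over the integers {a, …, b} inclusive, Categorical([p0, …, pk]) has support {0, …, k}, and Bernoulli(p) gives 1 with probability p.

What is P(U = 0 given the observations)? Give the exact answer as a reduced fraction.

P(U = 0 | obs) = 2/7

Enumerate traces; 6 have nonzero weight after conditioning:
  (W=5, Y=5, X=0, U=0, Z=0) weight 1/320
  (W=5, Y=5, X=0, U=0, Z=1) weight 1/320
  (W=5, Y=5, X=0, U=3, Z=0) weight 1/320
  (W=5, Y=5, X=0, U=3, Z=1) weight 1/320
  (W=5, Y=5, X=1, U=2, Z=0) weight 3/640
  (W=5, Y=5, X=1, U=2, Z=1) weight 3/640
Group by U:
  weight(U=0) = 1/160
  weight(U=2) = 3/320
  weight(U=3) = 1/160
Total weight = 1/160 + 3/320 + 1/160 = 7/320
P(U=0 | obs) = 1/160 / 7/320 = 2/7
P(U=2 | obs) = 3/320 / 7/320 = 3/7
P(U=3 | obs) = 1/160 / 7/320 = 2/7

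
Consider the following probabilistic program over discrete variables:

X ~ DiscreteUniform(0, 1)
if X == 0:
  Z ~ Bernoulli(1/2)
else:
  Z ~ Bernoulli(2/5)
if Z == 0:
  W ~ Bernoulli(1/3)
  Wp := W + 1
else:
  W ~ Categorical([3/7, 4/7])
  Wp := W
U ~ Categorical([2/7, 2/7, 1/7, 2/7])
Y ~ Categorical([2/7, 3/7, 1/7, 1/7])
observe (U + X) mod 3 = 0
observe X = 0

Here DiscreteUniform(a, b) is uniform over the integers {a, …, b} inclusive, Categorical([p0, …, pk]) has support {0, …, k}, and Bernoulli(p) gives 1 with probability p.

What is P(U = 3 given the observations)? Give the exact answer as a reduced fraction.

P(U = 3 | obs) = 1/2

Enumerate traces; 32 have nonzero weight after conditioning:
  (X=0, Z=0, W=0, U=0, Y=0) weight 2/147
  (X=0, Z=0, W=0, U=0, Y=1) weight 1/49
  (X=0, Z=0, W=0, U=0, Y=2) weight 1/147
  (X=0, Z=0, W=0, U=0, Y=3) weight 1/147
  (X=0, Z=0, W=0, U=3, Y=0) weight 2/147
  (X=0, Z=0, W=0, U=3, Y=1) weight 1/49
  (X=0, Z=0, W=0, U=3, Y=2) weight 1/147
  (X=0, Z=0, W=0, U=3, Y=3) weight 1/147
  … 24 more
Group by U:
  weight(U=0) = 1/7
  weight(U=3) = 1/7
Total weight = 1/7 + 1/7 = 2/7
P(U=0 | obs) = 1/7 / 2/7 = 1/2
P(U=3 | obs) = 1/7 / 2/7 = 1/2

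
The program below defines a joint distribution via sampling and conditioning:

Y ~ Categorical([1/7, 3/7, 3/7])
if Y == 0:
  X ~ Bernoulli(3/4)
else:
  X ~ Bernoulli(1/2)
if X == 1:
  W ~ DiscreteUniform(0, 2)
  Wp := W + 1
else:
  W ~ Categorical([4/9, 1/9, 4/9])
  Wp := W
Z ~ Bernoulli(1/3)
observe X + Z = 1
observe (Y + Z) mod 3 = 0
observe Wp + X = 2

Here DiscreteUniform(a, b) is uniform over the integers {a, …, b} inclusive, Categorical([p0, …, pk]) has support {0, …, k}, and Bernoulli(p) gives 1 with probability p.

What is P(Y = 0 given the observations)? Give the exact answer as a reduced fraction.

P(Y = 0 | obs) = 3/7

Enumerate traces; 2 have nonzero weight after conditioning:
  (Y=0, X=1, W=0, Z=0) weight 1/42
  (Y=2, X=0, W=2, Z=1) weight 2/63
Group by Y:
  weight(Y=0) = 1/42
  weight(Y=2) = 2/63
Total weight = 1/42 + 2/63 = 1/18
P(Y=0 | obs) = 1/42 / 1/18 = 3/7
P(Y=2 | obs) = 2/63 / 1/18 = 4/7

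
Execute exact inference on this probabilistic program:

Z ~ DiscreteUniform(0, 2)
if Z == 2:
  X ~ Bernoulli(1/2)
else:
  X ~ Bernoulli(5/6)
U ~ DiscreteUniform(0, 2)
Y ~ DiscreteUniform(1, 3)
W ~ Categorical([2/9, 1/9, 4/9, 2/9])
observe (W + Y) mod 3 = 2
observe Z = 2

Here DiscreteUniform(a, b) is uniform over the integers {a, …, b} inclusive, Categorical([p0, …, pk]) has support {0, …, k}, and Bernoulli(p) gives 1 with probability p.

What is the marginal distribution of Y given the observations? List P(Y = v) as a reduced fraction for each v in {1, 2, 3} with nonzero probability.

Enumerate traces; 24 have nonzero weight after conditioning:
  (Z=2, X=0, U=0, Y=1, W=1) weight 1/486
  (Z=2, X=0, U=0, Y=2, W=0) weight 1/243
  (Z=2, X=0, U=0, Y=2, W=3) weight 1/243
  (Z=2, X=0, U=0, Y=3, W=2) weight 2/243
  (Z=2, X=0, U=1, Y=1, W=1) weight 1/486
  (Z=2, X=0, U=1, Y=2, W=0) weight 1/243
  (Z=2, X=0, U=1, Y=2, W=3) weight 1/243
  (Z=2, X=0, U=1, Y=3, W=2) weight 2/243
  … 16 more
Group by Y:
  weight(Y=1) = 1/81
  weight(Y=2) = 4/81
  weight(Y=3) = 4/81
Total weight = 1/81 + 4/81 + 4/81 = 1/9
P(Y=1 | obs) = 1/81 / 1/9 = 1/9
P(Y=2 | obs) = 4/81 / 1/9 = 4/9
P(Y=3 | obs) = 4/81 / 1/9 = 4/9

P(Y=1) = 1/9, P(Y=2) = 4/9, P(Y=3) = 4/9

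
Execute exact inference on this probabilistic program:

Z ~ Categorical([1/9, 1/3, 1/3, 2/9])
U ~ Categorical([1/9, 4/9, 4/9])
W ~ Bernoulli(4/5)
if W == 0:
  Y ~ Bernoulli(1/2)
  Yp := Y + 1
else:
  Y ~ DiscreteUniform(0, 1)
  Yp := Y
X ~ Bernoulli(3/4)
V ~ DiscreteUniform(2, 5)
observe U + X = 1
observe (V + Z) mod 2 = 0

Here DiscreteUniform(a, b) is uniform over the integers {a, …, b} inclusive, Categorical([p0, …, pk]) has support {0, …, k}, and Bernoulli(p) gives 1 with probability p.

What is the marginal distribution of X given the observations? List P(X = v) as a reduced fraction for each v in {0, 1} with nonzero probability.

Enumerate traces; 64 have nonzero weight after conditioning:
  (Z=0, U=0, W=0, Y=0, X=1, V=2) weight 1/4320
  (Z=0, U=0, W=0, Y=0, X=1, V=4) weight 1/4320
  (Z=0, U=0, W=0, Y=1, X=1, V=2) weight 1/4320
  (Z=0, U=0, W=0, Y=1, X=1, V=4) weight 1/4320
  (Z=0, U=0, W=1, Y=0, X=1, V=2) weight 1/1080
  (Z=0, U=0, W=1, Y=0, X=1, V=4) weight 1/1080
  (Z=0, U=0, W=1, Y=1, X=1, V=2) weight 1/1080
  (Z=0, U=0, W=1, Y=1, X=1, V=4) weight 1/1080
  (Z=0, U=1, W=0, Y=0, X=0, V=2) weight 1/3240
  … 55 more
Group by X:
  weight(X=0) = 1/18
  weight(X=1) = 1/24
Total weight = 1/18 + 1/24 = 7/72
P(X=0 | obs) = 1/18 / 7/72 = 4/7
P(X=1 | obs) = 1/24 / 7/72 = 3/7

P(X=0) = 4/7, P(X=1) = 3/7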